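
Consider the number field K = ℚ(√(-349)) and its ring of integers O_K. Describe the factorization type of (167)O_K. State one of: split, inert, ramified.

-349 mod 4 = 3, hence disc K = 4·(-349) = -1396 and O_K = ℤ[√-349].
Since gcd(167, -1396) = 1 the prime 167 does not ramify.
Euler's criterion: (-349)^83 mod 167 = 1. Thus (-349|167) = 1.
d is a quadratic residue mod p, hence 167 splits in O_K.

split — (167) = 𝔭₁𝔭₂ with 𝔭₁ ≠ 𝔭₂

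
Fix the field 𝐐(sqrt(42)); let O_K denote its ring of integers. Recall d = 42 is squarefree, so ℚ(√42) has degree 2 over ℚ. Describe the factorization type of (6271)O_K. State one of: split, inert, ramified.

d = 42 ≡ 2 (mod 4), so O_K = ℤ[√42] and disc(K) = 4d = 168.
6271 ∤ 168, so 6271 is unramified.
Euler's criterion: 42^3135 mod 6271 = 6270. Thus (42|6271) = -1.
d is a non-residue mod p, hence 6271 remains inert in O_K.

inert — (6271) stays prime in O_K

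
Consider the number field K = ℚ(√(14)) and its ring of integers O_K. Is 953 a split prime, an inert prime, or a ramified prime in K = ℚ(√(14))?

d = 14 ≡ 2 (mod 4), so O_K = ℤ[√14] and disc(K) = 4d = 56.
disc(K) = 56 is not divisible by 953; 953 is unramified.
Compute (14/953) via Euler: 14^((953-1)/2) mod 953 = 1, so (14/953) = 1.
(14/953) = 1, so 953 splits.

953 splits in O_K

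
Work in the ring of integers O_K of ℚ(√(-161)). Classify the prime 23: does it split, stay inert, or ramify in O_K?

ramifies in O_K

-161 mod 4 = 3, hence disc K = 4·(-161) = -644 and O_K = ℤ[√-161].
Ramification test: 23 | -644. The prime 23 ramifies in K.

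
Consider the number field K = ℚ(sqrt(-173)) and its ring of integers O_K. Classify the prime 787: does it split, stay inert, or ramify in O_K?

d = -173 ≡ 3 (mod 4), so O_K = ℤ[√-173] and disc(K) = 4d = -692.
disc(K) = -692 is not divisible by 787; 787 is unramified.
(-173/787) = 614^393 mod 787 = 786, giving Legendre symbol -1.
(-173/787) = -1, so 787 is inert.

787 remains inert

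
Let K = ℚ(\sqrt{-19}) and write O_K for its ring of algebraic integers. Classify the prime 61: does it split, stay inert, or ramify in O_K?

d = -19 ≡ 1 (mod 4), so O_K = ℤ[(1+√-19)/2] and disc(K) = d = -19.
disc(K) = -19 is not divisible by 61; 61 is unramified.
Euler's criterion: (-19)^30 mod 61 = 1. Thus (-19|61) = 1.
d is a quadratic residue mod p, hence 61 splits in O_K.

p splits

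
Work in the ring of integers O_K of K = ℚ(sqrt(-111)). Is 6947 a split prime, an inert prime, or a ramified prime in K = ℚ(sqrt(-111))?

inert

Since -111 ≡ 1 mod 4, the ring of integers is ℤ[(1+√-111)/2] with discriminant -111.
Since gcd(6947, -111) = 1 the prime 6947 does not ramify.
(-111/6947) = 6836^3473 mod 6947 = 6946, giving Legendre symbol -1.
Legendre symbol -1 ⇒ 6947 is inert.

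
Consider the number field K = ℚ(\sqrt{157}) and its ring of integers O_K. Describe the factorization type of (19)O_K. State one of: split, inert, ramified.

d = 157 ≡ 1 (mod 4), so O_K = ℤ[(1+√157)/2] and disc(K) = d = 157.
disc(K) = 157 is not divisible by 19; 19 is unramified.
Euler's criterion: 157^9 mod 19 = 1. Thus (157|19) = 1.
d is a quadratic residue mod p, hence 19 splits in O_K.

p splits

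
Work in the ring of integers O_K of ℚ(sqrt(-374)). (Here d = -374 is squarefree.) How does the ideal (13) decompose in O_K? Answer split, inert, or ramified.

Since -374 ≢ 1 mod 4, the ring of integers is ℤ[√-374] with discriminant 4·(-374) = -1496.
13 ∤ -1496, so 13 is unramified.
Legendre symbol by Euler's criterion: (-374/13) ≡ (-374)^6 ≡ 1 (mod 13), i.e. (-374/13) = 1.
Legendre symbol 1 ⇒ 13 is split.

13 splits in O_K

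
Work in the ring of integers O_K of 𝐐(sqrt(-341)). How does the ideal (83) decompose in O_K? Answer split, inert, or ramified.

Since -341 ≢ 1 mod 4, the ring of integers is ℤ[√-341] with discriminant 4·(-341) = -1364.
83 ∤ -1364, so 83 is unramified.
Legendre symbol by Euler's criterion: (-341/83) ≡ (-341)^41 ≡ 82 (mod 83), i.e. (-341/83) = -1.
d is a non-residue mod p, hence 83 remains inert in O_K.

83 remains inert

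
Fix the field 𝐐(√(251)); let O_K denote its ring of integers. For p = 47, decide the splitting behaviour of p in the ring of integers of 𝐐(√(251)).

d = 251 ≡ 3 (mod 4), so O_K = ℤ[√251] and disc(K) = 4d = 1004.
47 ∤ 1004, so 47 is unramified.
(251/47) = 16^23 mod 47 = 1, giving Legendre symbol 1.
(251/47) = 1, so 47 splits.

split — (47) = 𝔭₁𝔭₂ with 𝔭₁ ≠ 𝔭₂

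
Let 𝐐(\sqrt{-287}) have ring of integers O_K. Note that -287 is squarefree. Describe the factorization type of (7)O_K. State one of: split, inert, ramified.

-287 mod 4 = 1, hence disc K = -287 and O_K = ℤ[(1+√-287)/2].
7 divides disc(K) = -287, so 7 ramifies.

7 is ramified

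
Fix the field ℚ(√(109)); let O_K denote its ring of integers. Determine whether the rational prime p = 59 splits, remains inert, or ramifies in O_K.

inert

Since 109 ≡ 1 mod 4, the ring of integers is ℤ[(1+√109)/2] with discriminant 109.
disc(K) = 109 is not divisible by 59; 59 is unramified.
Euler's criterion: 109^29 mod 59 = 58. Thus (109|59) = -1.
(109/59) = -1, so 59 is inert.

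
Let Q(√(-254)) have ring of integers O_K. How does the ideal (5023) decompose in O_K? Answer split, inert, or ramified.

splits completely

Since -254 ≢ 1 mod 4, the ring of integers is ℤ[√-254] with discriminant 4·(-254) = -1016.
5023 ∤ -1016, so 5023 is unramified.
(-254/5023) = 4769^2511 mod 5023 = 1, giving Legendre symbol 1.
(-254/5023) = 1, so 5023 splits.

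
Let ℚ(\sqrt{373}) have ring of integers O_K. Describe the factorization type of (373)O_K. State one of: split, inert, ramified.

d = 373 ≡ 1 (mod 4), so O_K = ℤ[(1+√373)/2] and disc(K) = d = 373.
373 divides disc(K) = 373, so 373 ramifies.

ramified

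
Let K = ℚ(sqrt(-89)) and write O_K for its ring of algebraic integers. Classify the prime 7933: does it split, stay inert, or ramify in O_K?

inert — (7933) stays prime in O_K

-89 mod 4 = 3, hence disc K = 4·(-89) = -356 and O_K = ℤ[√-89].
disc(K) = -356 is not divisible by 7933; 7933 is unramified.
Euler's criterion: (-89)^3966 mod 7933 = 7932. Thus (-89|7933) = -1.
Legendre symbol -1 ⇒ 7933 is inert.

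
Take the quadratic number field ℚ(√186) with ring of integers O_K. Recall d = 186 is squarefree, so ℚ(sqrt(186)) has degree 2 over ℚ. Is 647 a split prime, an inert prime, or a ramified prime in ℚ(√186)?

split

d = 186 ≡ 2 (mod 4), so O_K = ℤ[√186] and disc(K) = 4d = 744.
Since gcd(647, 744) = 1 the prime 647 does not ramify.
(186/647) = 186^323 mod 647 = 1, giving Legendre symbol 1.
Legendre symbol 1 ⇒ 647 is split.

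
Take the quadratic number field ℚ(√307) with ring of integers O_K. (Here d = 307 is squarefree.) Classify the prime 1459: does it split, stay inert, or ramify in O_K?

Since 307 ≢ 1 mod 4, the ring of integers is ℤ[√307] with discriminant 4·307 = 1228.
Since gcd(1459, 1228) = 1 the prime 1459 does not ramify.
Legendre symbol by Euler's criterion: (307/1459) ≡ 307^729 ≡ 1 (mod 1459), i.e. (307/1459) = 1.
(307/1459) = 1, so 1459 splits.

1459 splits in O_K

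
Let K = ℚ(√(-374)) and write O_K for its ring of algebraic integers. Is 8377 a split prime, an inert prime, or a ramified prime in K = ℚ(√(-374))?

d = -374 ≡ 2 (mod 4), so O_K = ℤ[√-374] and disc(K) = 4d = -1496.
Since gcd(8377, -1496) = 1 the prime 8377 does not ramify.
Legendre symbol by Euler's criterion: (-374/8377) ≡ (-374)^4188 ≡ 8376 (mod 8377), i.e. (-374/8377) = -1.
(-374/8377) = -1, so 8377 is inert.

remains prime (inert)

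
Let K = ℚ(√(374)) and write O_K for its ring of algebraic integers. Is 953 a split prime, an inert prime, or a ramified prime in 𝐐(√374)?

inert — (953) stays prime in O_K

374 mod 4 = 2, hence disc K = 4·374 = 1496 and O_K = ℤ[√374].
Since gcd(953, 1496) = 1 the prime 953 does not ramify.
Legendre symbol by Euler's criterion: (374/953) ≡ 374^476 ≡ 952 (mod 953), i.e. (374/953) = -1.
Legendre symbol -1 ⇒ 953 is inert.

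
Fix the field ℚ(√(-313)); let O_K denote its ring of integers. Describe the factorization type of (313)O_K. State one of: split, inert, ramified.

d = -313 ≡ 3 (mod 4), so O_K = ℤ[√-313] and disc(K) = 4d = -1252.
Ramification test: 313 | -1252. The prime 313 ramifies in K.

ramifies in O_K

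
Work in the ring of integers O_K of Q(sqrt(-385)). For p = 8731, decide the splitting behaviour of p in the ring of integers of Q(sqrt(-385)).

d = -385 ≡ 3 (mod 4), so O_K = ℤ[√-385] and disc(K) = 4d = -1540.
8731 ∤ -1540, so 8731 is unramified.
Euler's criterion: (-385)^4365 mod 8731 = 1. Thus (-385|8731) = 1.
d is a quadratic residue mod p, hence 8731 splits in O_K.

splits completely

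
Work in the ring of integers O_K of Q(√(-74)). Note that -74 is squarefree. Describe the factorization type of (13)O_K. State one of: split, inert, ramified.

split

-74 mod 4 = 2, hence disc K = 4·(-74) = -296 and O_K = ℤ[√-74].
13 ∤ -296, so 13 is unramified.
Compute (-74/13) via Euler: 4^((13-1)/2) mod 13 = 1, so (-74/13) = 1.
Legendre symbol 1 ⇒ 13 is split.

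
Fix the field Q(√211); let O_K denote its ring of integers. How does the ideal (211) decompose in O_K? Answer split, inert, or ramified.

d = 211 ≡ 3 (mod 4), so O_K = ℤ[√211] and disc(K) = 4d = 844.
disc(K) = 844 = 211·4, so p = 211 is ramified.

ramified — (211) = 𝔭²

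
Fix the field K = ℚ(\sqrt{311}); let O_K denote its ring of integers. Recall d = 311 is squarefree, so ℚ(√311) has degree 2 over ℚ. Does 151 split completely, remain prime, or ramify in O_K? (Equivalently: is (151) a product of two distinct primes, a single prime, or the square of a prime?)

Since 311 ≢ 1 mod 4, the ring of integers is ℤ[√311] with discriminant 4·311 = 1244.
Since gcd(151, 1244) = 1 the prime 151 does not ramify.
Legendre symbol by Euler's criterion: (311/151) ≡ 311^75 ≡ 1 (mod 151), i.e. (311/151) = 1.
Legendre symbol 1 ⇒ 151 is split.

p splits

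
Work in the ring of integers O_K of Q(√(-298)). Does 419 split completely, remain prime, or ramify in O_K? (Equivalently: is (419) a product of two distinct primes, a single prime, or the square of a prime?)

d = -298 ≡ 2 (mod 4), so O_K = ℤ[√-298] and disc(K) = 4d = -1192.
disc(K) = -1192 is not divisible by 419; 419 is unramified.
Compute (-298/419) via Euler: 121^((419-1)/2) mod 419 = 1, so (-298/419) = 1.
(-298/419) = 1, so 419 splits.

split — (419) = 𝔭₁𝔭₂ with 𝔭₁ ≠ 𝔭₂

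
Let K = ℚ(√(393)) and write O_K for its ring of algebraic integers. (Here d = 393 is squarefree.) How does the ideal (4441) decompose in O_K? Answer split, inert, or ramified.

inert — (4441) stays prime in O_K

d = 393 ≡ 1 (mod 4), so O_K = ℤ[(1+√393)/2] and disc(K) = d = 393.
4441 ∤ 393, so 4441 is unramified.
Legendre symbol by Euler's criterion: (393/4441) ≡ 393^2220 ≡ 4440 (mod 4441), i.e. (393/4441) = -1.
Legendre symbol -1 ⇒ 4441 is inert.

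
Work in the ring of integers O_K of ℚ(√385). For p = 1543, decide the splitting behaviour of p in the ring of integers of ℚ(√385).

Since 385 ≡ 1 mod 4, the ring of integers is ℤ[(1+√385)/2] with discriminant 385.
disc(K) = 385 is not divisible by 1543; 1543 is unramified.
Legendre symbol by Euler's criterion: (385/1543) ≡ 385^771 ≡ 1 (mod 1543), i.e. (385/1543) = 1.
(385/1543) = 1, so 1543 splits.

splits completely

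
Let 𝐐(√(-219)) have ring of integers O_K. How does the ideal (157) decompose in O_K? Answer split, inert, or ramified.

Since -219 ≡ 1 mod 4, the ring of integers is ℤ[(1+√-219)/2] with discriminant -219.
disc(K) = -219 is not divisible by 157; 157 is unramified.
Legendre symbol by Euler's criterion: (-219/157) ≡ (-219)^78 ≡ 156 (mod 157), i.e. (-219/157) = -1.
(-219/157) = -1, so 157 is inert.

157 remains inert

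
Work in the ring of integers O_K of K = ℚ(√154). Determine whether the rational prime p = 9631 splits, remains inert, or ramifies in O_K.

split

d = 154 ≡ 2 (mod 4), so O_K = ℤ[√154] and disc(K) = 4d = 616.
disc(K) = 616 is not divisible by 9631; 9631 is unramified.
Legendre symbol by Euler's criterion: (154/9631) ≡ 154^4815 ≡ 1 (mod 9631), i.e. (154/9631) = 1.
Legendre symbol 1 ⇒ 9631 is split.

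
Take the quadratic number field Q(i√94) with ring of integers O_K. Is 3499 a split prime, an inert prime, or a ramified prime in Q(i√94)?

p is inert

Since -94 ≢ 1 mod 4, the ring of integers is ℤ[√-94] with discriminant 4·(-94) = -376.
disc(K) = -376 is not divisible by 3499; 3499 is unramified.
Compute (-94/3499) via Euler: 3405^((3499-1)/2) mod 3499 = 3498, so (-94/3499) = -1.
Legendre symbol -1 ⇒ 3499 is inert.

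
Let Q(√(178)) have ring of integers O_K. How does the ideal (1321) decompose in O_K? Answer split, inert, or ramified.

p is inert

178 mod 4 = 2, hence disc K = 4·178 = 712 and O_K = ℤ[√178].
Since gcd(1321, 712) = 1 the prime 1321 does not ramify.
Compute (178/1321) via Euler: 178^((1321-1)/2) mod 1321 = 1320, so (178/1321) = -1.
(178/1321) = -1, so 1321 is inert.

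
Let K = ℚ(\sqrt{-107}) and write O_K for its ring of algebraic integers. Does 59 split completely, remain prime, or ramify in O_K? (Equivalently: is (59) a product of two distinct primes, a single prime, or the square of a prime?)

Since -107 ≡ 1 mod 4, the ring of integers is ℤ[(1+√-107)/2] with discriminant -107.
disc(K) = -107 is not divisible by 59; 59 is unramified.
Legendre symbol by Euler's criterion: (-107/59) ≡ (-107)^29 ≡ 58 (mod 59), i.e. (-107/59) = -1.
Legendre symbol -1 ⇒ 59 is inert.

59 remains inert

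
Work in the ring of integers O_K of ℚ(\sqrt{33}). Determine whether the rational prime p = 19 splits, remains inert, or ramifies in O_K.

remains prime (inert)

Since 33 ≡ 1 mod 4, the ring of integers is ℤ[(1+√33)/2] with discriminant 33.
Since gcd(19, 33) = 1 the prime 19 does not ramify.
(33/19) = 14^9 mod 19 = 18, giving Legendre symbol -1.
Legendre symbol -1 ⇒ 19 is inert.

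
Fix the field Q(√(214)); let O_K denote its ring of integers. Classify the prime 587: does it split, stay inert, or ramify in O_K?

split

d = 214 ≡ 2 (mod 4), so O_K = ℤ[√214] and disc(K) = 4d = 856.
disc(K) = 856 is not divisible by 587; 587 is unramified.
Compute (214/587) via Euler: 214^((587-1)/2) mod 587 = 1, so (214/587) = 1.
d is a quadratic residue mod p, hence 587 splits in O_K.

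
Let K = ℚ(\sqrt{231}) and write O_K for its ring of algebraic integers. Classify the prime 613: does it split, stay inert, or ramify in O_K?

remains prime (inert)

Since 231 ≢ 1 mod 4, the ring of integers is ℤ[√231] with discriminant 4·231 = 924.
613 ∤ 924, so 613 is unramified.
Compute (231/613) via Euler: 231^((613-1)/2) mod 613 = 612, so (231/613) = -1.
(231/613) = -1, so 613 is inert.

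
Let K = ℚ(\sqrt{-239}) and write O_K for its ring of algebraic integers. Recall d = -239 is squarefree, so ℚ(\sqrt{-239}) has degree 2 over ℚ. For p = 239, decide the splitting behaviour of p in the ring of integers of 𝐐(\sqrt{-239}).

p ramifies

-239 mod 4 = 1, hence disc K = -239 and O_K = ℤ[(1+√-239)/2].
disc(K) = -239 = 239·(-1), so p = 239 is ramified.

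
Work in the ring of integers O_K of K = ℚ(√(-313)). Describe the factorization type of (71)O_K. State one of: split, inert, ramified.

inert

d = -313 ≡ 3 (mod 4), so O_K = ℤ[√-313] and disc(K) = 4d = -1252.
Since gcd(71, -1252) = 1 the prime 71 does not ramify.
(-313/71) = 42^35 mod 71 = 70, giving Legendre symbol -1.
d is a non-residue mod p, hence 71 remains inert in O_K.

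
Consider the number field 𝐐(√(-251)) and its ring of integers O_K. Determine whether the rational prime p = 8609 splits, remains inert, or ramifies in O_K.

Since -251 ≡ 1 mod 4, the ring of integers is ℤ[(1+√-251)/2] with discriminant -251.
Since gcd(8609, -251) = 1 the prime 8609 does not ramify.
Compute (-251/8609) via Euler: 8358^((8609-1)/2) mod 8609 = 1, so (-251/8609) = 1.
(-251/8609) = 1, so 8609 splits.

p splits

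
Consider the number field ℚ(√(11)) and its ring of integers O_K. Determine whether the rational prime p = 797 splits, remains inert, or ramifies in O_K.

splits completely

11 mod 4 = 3, hence disc K = 4·11 = 44 and O_K = ℤ[√11].
disc(K) = 44 is not divisible by 797; 797 is unramified.
Legendre symbol by Euler's criterion: (11/797) ≡ 11^398 ≡ 1 (mod 797), i.e. (11/797) = 1.
d is a quadratic residue mod p, hence 797 splits in O_K.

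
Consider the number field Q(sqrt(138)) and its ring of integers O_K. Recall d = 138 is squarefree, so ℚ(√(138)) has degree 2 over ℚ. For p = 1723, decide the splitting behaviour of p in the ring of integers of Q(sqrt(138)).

Since 138 ≢ 1 mod 4, the ring of integers is ℤ[√138] with discriminant 4·138 = 552.
1723 ∤ 552, so 1723 is unramified.
Euler's criterion: 138^861 mod 1723 = 1. Thus (138|1723) = 1.
d is a quadratic residue mod p, hence 1723 splits in O_K.

1723 splits in O_K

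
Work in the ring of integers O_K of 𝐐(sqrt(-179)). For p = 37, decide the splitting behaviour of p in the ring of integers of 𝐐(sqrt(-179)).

remains prime (inert)

-179 mod 4 = 1, hence disc K = -179 and O_K = ℤ[(1+√-179)/2].
disc(K) = -179 is not divisible by 37; 37 is unramified.
Legendre symbol by Euler's criterion: (-179/37) ≡ (-179)^18 ≡ 36 (mod 37), i.e. (-179/37) = -1.
(-179/37) = -1, so 37 is inert.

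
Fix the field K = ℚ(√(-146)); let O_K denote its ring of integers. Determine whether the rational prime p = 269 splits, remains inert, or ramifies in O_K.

Since -146 ≢ 1 mod 4, the ring of integers is ℤ[√-146] with discriminant 4·(-146) = -584.
Since gcd(269, -584) = 1 the prime 269 does not ramify.
Legendre symbol by Euler's criterion: (-146/269) ≡ (-146)^134 ≡ 268 (mod 269), i.e. (-146/269) = -1.
Legendre symbol -1 ⇒ 269 is inert.

p is inert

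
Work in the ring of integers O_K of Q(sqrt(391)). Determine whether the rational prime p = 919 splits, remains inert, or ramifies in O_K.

Since 391 ≢ 1 mod 4, the ring of integers is ℤ[√391] with discriminant 4·391 = 1564.
Since gcd(919, 1564) = 1 the prime 919 does not ramify.
Euler's criterion: 391^459 mod 919 = 1. Thus (391|919) = 1.
Legendre symbol 1 ⇒ 919 is split.

split — (919) = 𝔭₁𝔭₂ with 𝔭₁ ≠ 𝔭₂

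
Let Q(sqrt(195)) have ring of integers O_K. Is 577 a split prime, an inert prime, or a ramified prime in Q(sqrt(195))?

Since 195 ≢ 1 mod 4, the ring of integers is ℤ[√195] with discriminant 4·195 = 780.
Since gcd(577, 780) = 1 the prime 577 does not ramify.
Legendre symbol by Euler's criterion: (195/577) ≡ 195^288 ≡ 1 (mod 577), i.e. (195/577) = 1.
(195/577) = 1, so 577 splits.

p splits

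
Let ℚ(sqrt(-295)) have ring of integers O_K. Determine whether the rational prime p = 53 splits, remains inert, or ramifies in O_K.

53 remains inert

d = -295 ≡ 1 (mod 4), so O_K = ℤ[(1+√-295)/2] and disc(K) = d = -295.
53 ∤ -295, so 53 is unramified.
Euler's criterion: (-295)^26 mod 53 = 52. Thus (-295|53) = -1.
d is a non-residue mod p, hence 53 remains inert in O_K.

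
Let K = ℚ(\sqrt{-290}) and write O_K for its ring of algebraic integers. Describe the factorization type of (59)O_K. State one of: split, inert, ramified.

-290 mod 4 = 2, hence disc K = 4·(-290) = -1160 and O_K = ℤ[√-290].
Since gcd(59, -1160) = 1 the prime 59 does not ramify.
Compute (-290/59) via Euler: 5^((59-1)/2) mod 59 = 1, so (-290/59) = 1.
d is a quadratic residue mod p, hence 59 splits in O_K.

split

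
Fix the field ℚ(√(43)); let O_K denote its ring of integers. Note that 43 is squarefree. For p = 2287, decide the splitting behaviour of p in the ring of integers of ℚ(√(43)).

2287 splits in O_K

d = 43 ≡ 3 (mod 4), so O_K = ℤ[√43] and disc(K) = 4d = 172.
disc(K) = 172 is not divisible by 2287; 2287 is unramified.
Compute (43/2287) via Euler: 43^((2287-1)/2) mod 2287 = 1, so (43/2287) = 1.
d is a quadratic residue mod p, hence 2287 splits in O_K.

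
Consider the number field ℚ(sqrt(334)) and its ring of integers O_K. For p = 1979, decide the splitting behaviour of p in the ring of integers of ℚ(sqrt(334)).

inert

334 mod 4 = 2, hence disc K = 4·334 = 1336 and O_K = ℤ[√334].
1979 ∤ 1336, so 1979 is unramified.
(334/1979) = 334^989 mod 1979 = 1978, giving Legendre symbol -1.
Legendre symbol -1 ⇒ 1979 is inert.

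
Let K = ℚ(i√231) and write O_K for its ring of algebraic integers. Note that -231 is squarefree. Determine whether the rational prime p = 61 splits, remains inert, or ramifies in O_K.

-231 mod 4 = 1, hence disc K = -231 and O_K = ℤ[(1+√-231)/2].
disc(K) = -231 is not divisible by 61; 61 is unramified.
Legendre symbol by Euler's criterion: (-231/61) ≡ (-231)^30 ≡ 1 (mod 61), i.e. (-231/61) = 1.
d is a quadratic residue mod p, hence 61 splits in O_K.

split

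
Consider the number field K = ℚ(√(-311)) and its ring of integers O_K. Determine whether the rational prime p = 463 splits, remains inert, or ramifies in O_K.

d = -311 ≡ 1 (mod 4), so O_K = ℤ[(1+√-311)/2] and disc(K) = d = -311.
disc(K) = -311 is not divisible by 463; 463 is unramified.
Compute (-311/463) via Euler: 152^((463-1)/2) mod 463 = 462, so (-311/463) = -1.
Legendre symbol -1 ⇒ 463 is inert.

remains prime (inert)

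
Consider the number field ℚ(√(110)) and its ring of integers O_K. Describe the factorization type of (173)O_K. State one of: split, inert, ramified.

110 mod 4 = 2, hence disc K = 4·110 = 440 and O_K = ℤ[√110].
Since gcd(173, 440) = 1 the prime 173 does not ramify.
Compute (110/173) via Euler: 110^((173-1)/2) mod 173 = 172, so (110/173) = -1.
d is a non-residue mod p, hence 173 remains inert in O_K.

p is inert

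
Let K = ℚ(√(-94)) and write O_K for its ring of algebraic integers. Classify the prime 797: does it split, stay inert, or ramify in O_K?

split

d = -94 ≡ 2 (mod 4), so O_K = ℤ[√-94] and disc(K) = 4d = -376.
797 ∤ -376, so 797 is unramified.
(-94/797) = 703^398 mod 797 = 1, giving Legendre symbol 1.
Legendre symbol 1 ⇒ 797 is split.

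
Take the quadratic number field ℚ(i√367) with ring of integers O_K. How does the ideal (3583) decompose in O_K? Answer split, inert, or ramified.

d = -367 ≡ 1 (mod 4), so O_K = ℤ[(1+√-367)/2] and disc(K) = d = -367.
3583 ∤ -367, so 3583 is unramified.
(-367/3583) = 3216^1791 mod 3583 = 3582, giving Legendre symbol -1.
(-367/3583) = -1, so 3583 is inert.

inert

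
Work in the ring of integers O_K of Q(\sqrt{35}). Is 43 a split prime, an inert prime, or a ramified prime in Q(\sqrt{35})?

d = 35 ≡ 3 (mod 4), so O_K = ℤ[√35] and disc(K) = 4d = 140.
Since gcd(43, 140) = 1 the prime 43 does not ramify.
(35/43) = 35^21 mod 43 = 1, giving Legendre symbol 1.
Legendre symbol 1 ⇒ 43 is split.

split — (43) = 𝔭₁𝔭₂ with 𝔭₁ ≠ 𝔭₂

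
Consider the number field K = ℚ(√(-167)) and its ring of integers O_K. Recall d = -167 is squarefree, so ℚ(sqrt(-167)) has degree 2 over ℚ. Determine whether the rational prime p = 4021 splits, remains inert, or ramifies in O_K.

p is inert

Since -167 ≡ 1 mod 4, the ring of integers is ℤ[(1+√-167)/2] with discriminant -167.
4021 ∤ -167, so 4021 is unramified.
Euler's criterion: (-167)^2010 mod 4021 = 4020. Thus (-167|4021) = -1.
d is a non-residue mod p, hence 4021 remains inert in O_K.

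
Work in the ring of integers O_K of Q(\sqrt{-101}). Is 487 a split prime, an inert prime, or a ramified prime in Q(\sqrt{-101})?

split

-101 mod 4 = 3, hence disc K = 4·(-101) = -404 and O_K = ℤ[√-101].
Since gcd(487, -404) = 1 the prime 487 does not ramify.
(-101/487) = 386^243 mod 487 = 1, giving Legendre symbol 1.
d is a quadratic residue mod p, hence 487 splits in O_K.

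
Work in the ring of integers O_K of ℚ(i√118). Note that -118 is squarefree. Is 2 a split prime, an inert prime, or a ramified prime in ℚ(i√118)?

p ramifies

Since -118 ≢ 1 mod 4, the ring of integers is ℤ[√-118] with discriminant 4·(-118) = -472.
Ramification test: 2 | -472. The prime 2 ramifies in K.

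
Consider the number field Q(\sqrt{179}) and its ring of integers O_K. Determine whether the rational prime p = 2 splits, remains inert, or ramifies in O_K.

179 mod 4 = 3, hence disc K = 4·179 = 716 and O_K = ℤ[√179].
disc(K) = 716 = 2·358, so p = 2 is ramified.

ramified — (2) = 𝔭²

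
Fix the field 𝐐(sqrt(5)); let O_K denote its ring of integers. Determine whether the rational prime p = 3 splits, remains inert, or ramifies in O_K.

Since 5 ≡ 1 mod 4, the ring of integers is ℤ[(1+√5)/2] with discriminant 5.
disc(K) = 5 is not divisible by 3; 3 is unramified.
(5/3) = 2^1 mod 3 = 2, giving Legendre symbol -1.
(5/3) = -1, so 3 is inert.

inert — (3) stays prime in O_K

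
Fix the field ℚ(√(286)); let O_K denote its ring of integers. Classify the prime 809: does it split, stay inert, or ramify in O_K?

Since 286 ≢ 1 mod 4, the ring of integers is ℤ[√286] with discriminant 4·286 = 1144.
809 ∤ 1144, so 809 is unramified.
Legendre symbol by Euler's criterion: (286/809) ≡ 286^404 ≡ 808 (mod 809), i.e. (286/809) = -1.
Legendre symbol -1 ⇒ 809 is inert.

809 remains inert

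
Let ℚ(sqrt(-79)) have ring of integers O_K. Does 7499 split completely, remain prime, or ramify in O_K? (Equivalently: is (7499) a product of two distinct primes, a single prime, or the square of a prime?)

d = -79 ≡ 1 (mod 4), so O_K = ℤ[(1+√-79)/2] and disc(K) = d = -79.
Since gcd(7499, -79) = 1 the prime 7499 does not ramify.
(-79/7499) = 7420^3749 mod 7499 = 1, giving Legendre symbol 1.
d is a quadratic residue mod p, hence 7499 splits in O_K.

split — (7499) = 𝔭₁𝔭₂ with 𝔭₁ ≠ 𝔭₂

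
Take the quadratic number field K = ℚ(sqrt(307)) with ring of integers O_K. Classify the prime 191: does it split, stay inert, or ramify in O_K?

p is inert

307 mod 4 = 3, hence disc K = 4·307 = 1228 and O_K = ℤ[√307].
disc(K) = 1228 is not divisible by 191; 191 is unramified.
Legendre symbol by Euler's criterion: (307/191) ≡ 307^95 ≡ 190 (mod 191), i.e. (307/191) = -1.
Legendre symbol -1 ⇒ 191 is inert.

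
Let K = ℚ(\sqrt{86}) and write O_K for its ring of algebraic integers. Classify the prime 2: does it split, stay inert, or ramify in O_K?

Since 86 ≢ 1 mod 4, the ring of integers is ℤ[√86] with discriminant 4·86 = 344.
2 divides disc(K) = 344, so 2 ramifies.

2 is ramified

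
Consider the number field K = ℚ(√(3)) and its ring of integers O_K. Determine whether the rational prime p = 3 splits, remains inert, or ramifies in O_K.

d = 3 ≡ 3 (mod 4), so O_K = ℤ[√3] and disc(K) = 4d = 12.
3 divides disc(K) = 12, so 3 ramifies.

p ramifies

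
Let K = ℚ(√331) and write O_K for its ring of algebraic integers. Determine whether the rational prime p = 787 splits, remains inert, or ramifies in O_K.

331 mod 4 = 3, hence disc K = 4·331 = 1324 and O_K = ℤ[√331].
disc(K) = 1324 is not divisible by 787; 787 is unramified.
(331/787) = 331^393 mod 787 = 786, giving Legendre symbol -1.
(331/787) = -1, so 787 is inert.

inert — (787) stays prime in O_K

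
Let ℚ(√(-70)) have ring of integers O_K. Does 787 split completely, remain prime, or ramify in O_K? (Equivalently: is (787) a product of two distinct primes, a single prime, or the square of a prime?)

p is inert

-70 mod 4 = 2, hence disc K = 4·(-70) = -280 and O_K = ℤ[√-70].
disc(K) = -280 is not divisible by 787; 787 is unramified.
Compute (-70/787) via Euler: 717^((787-1)/2) mod 787 = 786, so (-70/787) = -1.
(-70/787) = -1, so 787 is inert.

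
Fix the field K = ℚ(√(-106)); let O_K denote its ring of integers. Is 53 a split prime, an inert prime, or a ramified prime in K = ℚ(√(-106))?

d = -106 ≡ 2 (mod 4), so O_K = ℤ[√-106] and disc(K) = 4d = -424.
53 divides disc(K) = -424, so 53 ramifies.

p ramifies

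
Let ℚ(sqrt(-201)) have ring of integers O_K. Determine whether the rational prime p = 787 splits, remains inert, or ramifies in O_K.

split — (787) = 𝔭₁𝔭₂ with 𝔭₁ ≠ 𝔭₂

Since -201 ≢ 1 mod 4, the ring of integers is ℤ[√-201] with discriminant 4·(-201) = -804.
787 ∤ -804, so 787 is unramified.
Euler's criterion: (-201)^393 mod 787 = 1. Thus (-201|787) = 1.
d is a quadratic residue mod p, hence 787 splits in O_K.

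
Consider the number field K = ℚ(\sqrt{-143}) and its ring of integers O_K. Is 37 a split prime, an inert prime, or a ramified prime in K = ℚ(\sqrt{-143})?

inert

Since -143 ≡ 1 mod 4, the ring of integers is ℤ[(1+√-143)/2] with discriminant -143.
disc(K) = -143 is not divisible by 37; 37 is unramified.
Legendre symbol by Euler's criterion: (-143/37) ≡ (-143)^18 ≡ 36 (mod 37), i.e. (-143/37) = -1.
(-143/37) = -1, so 37 is inert.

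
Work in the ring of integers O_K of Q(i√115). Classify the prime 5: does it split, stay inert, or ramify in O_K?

5 is ramified

Since -115 ≡ 1 mod 4, the ring of integers is ℤ[(1+√-115)/2] with discriminant -115.
disc(K) = -115 = 5·(-23), so p = 5 is ramified.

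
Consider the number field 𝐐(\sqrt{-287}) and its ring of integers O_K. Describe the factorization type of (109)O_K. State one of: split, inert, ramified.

d = -287 ≡ 1 (mod 4), so O_K = ℤ[(1+√-287)/2] and disc(K) = d = -287.
Since gcd(109, -287) = 1 the prime 109 does not ramify.
Legendre symbol by Euler's criterion: (-287/109) ≡ (-287)^54 ≡ 108 (mod 109), i.e. (-287/109) = -1.
Legendre symbol -1 ⇒ 109 is inert.

remains prime (inert)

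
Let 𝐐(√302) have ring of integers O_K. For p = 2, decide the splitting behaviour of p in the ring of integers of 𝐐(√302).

ramified

Since 302 ≢ 1 mod 4, the ring of integers is ℤ[√302] with discriminant 4·302 = 1208.
disc(K) = 1208 = 2·604, so p = 2 is ramified.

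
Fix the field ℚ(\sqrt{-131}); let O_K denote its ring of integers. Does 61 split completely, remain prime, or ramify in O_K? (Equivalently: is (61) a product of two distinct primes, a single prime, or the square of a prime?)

-131 mod 4 = 1, hence disc K = -131 and O_K = ℤ[(1+√-131)/2].
disc(K) = -131 is not divisible by 61; 61 is unramified.
Compute (-131/61) via Euler: 52^((61-1)/2) mod 61 = 1, so (-131/61) = 1.
Legendre symbol 1 ⇒ 61 is split.

split — (61) = 𝔭₁𝔭₂ with 𝔭₁ ≠ 𝔭₂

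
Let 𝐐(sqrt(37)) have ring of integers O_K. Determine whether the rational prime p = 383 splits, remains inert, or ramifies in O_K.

remains prime (inert)

37 mod 4 = 1, hence disc K = 37 and O_K = ℤ[(1+√37)/2].
disc(K) = 37 is not divisible by 383; 383 is unramified.
(37/383) = 37^191 mod 383 = 382, giving Legendre symbol -1.
Legendre symbol -1 ⇒ 383 is inert.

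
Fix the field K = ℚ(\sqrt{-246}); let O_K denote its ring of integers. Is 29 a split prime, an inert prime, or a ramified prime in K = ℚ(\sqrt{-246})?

inert

Since -246 ≢ 1 mod 4, the ring of integers is ℤ[√-246] with discriminant 4·(-246) = -984.
Since gcd(29, -984) = 1 the prime 29 does not ramify.
(-246/29) = 15^14 mod 29 = 28, giving Legendre symbol -1.
d is a non-residue mod p, hence 29 remains inert in O_K.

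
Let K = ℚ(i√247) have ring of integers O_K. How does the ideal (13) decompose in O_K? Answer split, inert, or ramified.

Since -247 ≡ 1 mod 4, the ring of integers is ℤ[(1+√-247)/2] with discriminant -247.
disc(K) = -247 = 13·(-19), so p = 13 is ramified.

ramifies in O_K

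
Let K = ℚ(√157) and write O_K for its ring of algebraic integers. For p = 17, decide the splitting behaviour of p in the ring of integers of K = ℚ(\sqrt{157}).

p splits

d = 157 ≡ 1 (mod 4), so O_K = ℤ[(1+√157)/2] and disc(K) = d = 157.
17 ∤ 157, so 17 is unramified.
Legendre symbol by Euler's criterion: (157/17) ≡ 157^8 ≡ 1 (mod 17), i.e. (157/17) = 1.
(157/17) = 1, so 17 splits.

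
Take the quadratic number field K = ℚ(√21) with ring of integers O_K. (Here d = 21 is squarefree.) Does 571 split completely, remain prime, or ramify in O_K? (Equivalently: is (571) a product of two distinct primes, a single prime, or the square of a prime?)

d = 21 ≡ 1 (mod 4), so O_K = ℤ[(1+√21)/2] and disc(K) = d = 21.
disc(K) = 21 is not divisible by 571; 571 is unramified.
Compute (21/571) via Euler: 21^((571-1)/2) mod 571 = 1, so (21/571) = 1.
d is a quadratic residue mod p, hence 571 splits in O_K.

split — (571) = 𝔭₁𝔭₂ with 𝔭₁ ≠ 𝔭₂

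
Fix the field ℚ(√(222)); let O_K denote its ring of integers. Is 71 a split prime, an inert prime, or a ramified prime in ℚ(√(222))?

Since 222 ≢ 1 mod 4, the ring of integers is ℤ[√222] with discriminant 4·222 = 888.
71 ∤ 888, so 71 is unramified.
Legendre symbol by Euler's criterion: (222/71) ≡ 222^35 ≡ 1 (mod 71), i.e. (222/71) = 1.
(222/71) = 1, so 71 splits.

split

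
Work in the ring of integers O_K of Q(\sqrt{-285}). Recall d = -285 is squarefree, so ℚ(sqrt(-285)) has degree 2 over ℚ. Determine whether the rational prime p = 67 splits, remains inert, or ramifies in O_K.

inert

-285 mod 4 = 3, hence disc K = 4·(-285) = -1140 and O_K = ℤ[√-285].
67 ∤ -1140, so 67 is unramified.
Euler's criterion: (-285)^33 mod 67 = 66. Thus (-285|67) = -1.
Legendre symbol -1 ⇒ 67 is inert.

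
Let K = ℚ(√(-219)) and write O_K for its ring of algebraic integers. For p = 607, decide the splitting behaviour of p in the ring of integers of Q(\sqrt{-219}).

-219 mod 4 = 1, hence disc K = -219 and O_K = ℤ[(1+√-219)/2].
disc(K) = -219 is not divisible by 607; 607 is unramified.
Legendre symbol by Euler's criterion: (-219/607) ≡ (-219)^303 ≡ 1 (mod 607), i.e. (-219/607) = 1.
(-219/607) = 1, so 607 splits.

p splits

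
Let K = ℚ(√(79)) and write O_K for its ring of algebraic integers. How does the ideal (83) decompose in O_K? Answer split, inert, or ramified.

79 mod 4 = 3, hence disc K = 4·79 = 316 and O_K = ℤ[√79].
disc(K) = 316 is not divisible by 83; 83 is unramified.
Legendre symbol by Euler's criterion: (79/83) ≡ 79^41 ≡ 82 (mod 83), i.e. (79/83) = -1.
d is a non-residue mod p, hence 83 remains inert in O_K.

remains prime (inert)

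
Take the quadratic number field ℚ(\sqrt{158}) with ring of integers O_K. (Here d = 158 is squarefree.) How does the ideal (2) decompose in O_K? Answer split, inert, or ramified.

p ramifies

158 mod 4 = 2, hence disc K = 4·158 = 632 and O_K = ℤ[√158].
Ramification test: 2 | 632. The prime 2 ramifies in K.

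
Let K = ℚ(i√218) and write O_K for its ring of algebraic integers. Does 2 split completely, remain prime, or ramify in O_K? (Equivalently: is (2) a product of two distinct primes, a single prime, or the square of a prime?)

p ramifies

d = -218 ≡ 2 (mod 4), so O_K = ℤ[√-218] and disc(K) = 4d = -872.
Ramification test: 2 | -872. The prime 2 ramifies in K.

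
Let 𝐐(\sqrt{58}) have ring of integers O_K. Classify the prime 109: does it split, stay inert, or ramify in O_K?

58 mod 4 = 2, hence disc K = 4·58 = 232 and O_K = ℤ[√58].
Since gcd(109, 232) = 1 the prime 109 does not ramify.
Compute (58/109) via Euler: 58^((109-1)/2) mod 109 = 108, so (58/109) = -1.
d is a non-residue mod p, hence 109 remains inert in O_K.

inert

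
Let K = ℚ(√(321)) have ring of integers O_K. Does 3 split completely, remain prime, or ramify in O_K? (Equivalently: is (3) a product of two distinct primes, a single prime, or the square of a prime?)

321 mod 4 = 1, hence disc K = 321 and O_K = ℤ[(1+√321)/2].
Ramification test: 3 | 321. The prime 3 ramifies in K.

ramified — (3) = 𝔭²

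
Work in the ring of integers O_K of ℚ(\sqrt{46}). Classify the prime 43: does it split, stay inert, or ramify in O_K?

p is inert

d = 46 ≡ 2 (mod 4), so O_K = ℤ[√46] and disc(K) = 4d = 184.
Since gcd(43, 184) = 1 the prime 43 does not ramify.
(46/43) = 3^21 mod 43 = 42, giving Legendre symbol -1.
Legendre symbol -1 ⇒ 43 is inert.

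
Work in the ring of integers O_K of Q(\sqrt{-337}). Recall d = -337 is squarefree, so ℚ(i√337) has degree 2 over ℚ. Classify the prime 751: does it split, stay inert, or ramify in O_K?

d = -337 ≡ 3 (mod 4), so O_K = ℤ[√-337] and disc(K) = 4d = -1348.
751 ∤ -1348, so 751 is unramified.
(-337/751) = 414^375 mod 751 = 1, giving Legendre symbol 1.
(-337/751) = 1, so 751 splits.

split — (751) = 𝔭₁𝔭₂ with 𝔭₁ ≠ 𝔭₂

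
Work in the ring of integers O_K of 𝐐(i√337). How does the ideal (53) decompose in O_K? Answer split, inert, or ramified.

d = -337 ≡ 3 (mod 4), so O_K = ℤ[√-337] and disc(K) = 4d = -1348.
disc(K) = -1348 is not divisible by 53; 53 is unramified.
Legendre symbol by Euler's criterion: (-337/53) ≡ (-337)^26 ≡ 52 (mod 53), i.e. (-337/53) = -1.
(-337/53) = -1, so 53 is inert.

remains prime (inert)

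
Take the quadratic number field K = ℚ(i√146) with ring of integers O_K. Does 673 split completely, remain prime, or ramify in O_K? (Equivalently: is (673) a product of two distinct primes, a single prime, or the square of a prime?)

673 splits in O_K

-146 mod 4 = 2, hence disc K = 4·(-146) = -584 and O_K = ℤ[√-146].
Since gcd(673, -584) = 1 the prime 673 does not ramify.
Euler's criterion: (-146)^336 mod 673 = 1. Thus (-146|673) = 1.
Legendre symbol 1 ⇒ 673 is split.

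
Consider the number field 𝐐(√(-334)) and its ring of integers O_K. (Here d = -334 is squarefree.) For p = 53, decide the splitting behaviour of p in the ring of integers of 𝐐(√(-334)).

d = -334 ≡ 2 (mod 4), so O_K = ℤ[√-334] and disc(K) = 4d = -1336.
disc(K) = -1336 is not divisible by 53; 53 is unramified.
Legendre symbol by Euler's criterion: (-334/53) ≡ (-334)^26 ≡ 1 (mod 53), i.e. (-334/53) = 1.
Legendre symbol 1 ⇒ 53 is split.

p splits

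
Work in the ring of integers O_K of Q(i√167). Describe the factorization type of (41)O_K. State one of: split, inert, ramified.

Since -167 ≡ 1 mod 4, the ring of integers is ℤ[(1+√-167)/2] with discriminant -167.
disc(K) = -167 is not divisible by 41; 41 is unramified.
(-167/41) = 38^20 mod 41 = 40, giving Legendre symbol -1.
d is a non-residue mod p, hence 41 remains inert in O_K.

41 remains inert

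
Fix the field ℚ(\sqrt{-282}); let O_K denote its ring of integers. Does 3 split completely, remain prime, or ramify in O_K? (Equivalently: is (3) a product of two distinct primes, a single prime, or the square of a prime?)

d = -282 ≡ 2 (mod 4), so O_K = ℤ[√-282] and disc(K) = 4d = -1128.
disc(K) = -1128 = 3·(-376), so p = 3 is ramified.

p ramifies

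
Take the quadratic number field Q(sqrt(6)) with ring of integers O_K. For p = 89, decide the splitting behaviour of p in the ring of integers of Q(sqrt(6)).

89 remains inert

6 mod 4 = 2, hence disc K = 4·6 = 24 and O_K = ℤ[√6].
89 ∤ 24, so 89 is unramified.
(6/89) = 6^44 mod 89 = 88, giving Legendre symbol -1.
Legendre symbol -1 ⇒ 89 is inert.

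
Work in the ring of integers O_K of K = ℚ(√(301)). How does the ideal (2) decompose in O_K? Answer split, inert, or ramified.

inert — (2) stays prime in O_K

d = 301 ≡ 1 (mod 4), so O_K = ℤ[(1+√301)/2] and disc(K) = d = 301.
disc(K) = 301 is not divisible by 2; 2 is unramified.
For p = 2 with d ≡ 1 (mod 4): d mod 8 = 5, so 2 is inert.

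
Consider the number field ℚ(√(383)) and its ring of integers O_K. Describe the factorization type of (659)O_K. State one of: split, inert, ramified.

p is inert

d = 383 ≡ 3 (mod 4), so O_K = ℤ[√383] and disc(K) = 4d = 1532.
disc(K) = 1532 is not divisible by 659; 659 is unramified.
(383/659) = 383^329 mod 659 = 658, giving Legendre symbol -1.
(383/659) = -1, so 659 is inert.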